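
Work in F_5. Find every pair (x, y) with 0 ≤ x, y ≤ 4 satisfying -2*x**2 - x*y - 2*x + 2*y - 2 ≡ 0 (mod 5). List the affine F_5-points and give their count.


Affine F_5-points: {(0, 1), (1, 1), (3, 4), (4, 4)}; count = 4.

For each of the 25 pairs (x, y) ∈ F_5², evaluate f(x, y) mod 5. Record the zeros.
  x = 0: [0↦3, 1↦0, 2↦2, 3↦4, 4↦1]  zeros at y ∈ {1}
  x = 1: [0↦4, 1↦0, 2↦1, 3↦2, 4↦3]  zeros at y ∈ {1}
  x = 2: [0↦1, 1↦1, 2↦1, 3↦1, 4↦1]  zeros at y ∈ ∅
  x = 3: [0↦4, 1↦3, 2↦2, 3↦1, 4↦0]  zeros at y ∈ {4}
  x = 4: [0↦3, 1↦1, 2↦4, 3↦2, 4↦0]  zeros at y ∈ {4}
Collecting zeros: affine points = {(0, 1), (1, 1), (3, 4), (4, 4)}.
Total count |C(F_5)_aff| = 4.


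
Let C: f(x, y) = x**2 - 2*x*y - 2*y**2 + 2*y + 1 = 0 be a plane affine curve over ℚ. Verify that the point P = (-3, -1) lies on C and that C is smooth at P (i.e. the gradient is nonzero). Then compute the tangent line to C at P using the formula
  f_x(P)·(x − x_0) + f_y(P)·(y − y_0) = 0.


Tangent line at P: -4*x + 12*y = 0.

Step 1: f(-3, -1) = 0, so P lies on C.
Step 2: partial derivatives
  f_x(x, y) = 2*x - 2*y, f_y(x, y) = -2*x - 4*y + 2.
  f_x(P) = -4, f_y(P) = 12 (gradient nonzero, so P is smooth).
Step 3: tangent line at P: -4·(x − -3) + 12·(y − -1) = 0.
Expanding: -4*x + 12*y = 0.


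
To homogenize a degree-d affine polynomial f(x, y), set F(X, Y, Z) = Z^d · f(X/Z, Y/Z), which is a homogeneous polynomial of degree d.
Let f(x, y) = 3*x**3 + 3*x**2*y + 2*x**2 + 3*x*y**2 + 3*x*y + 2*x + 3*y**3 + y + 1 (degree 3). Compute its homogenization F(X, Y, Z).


F(X, Y, Z) = 3*X**3 + 3*X**2*Y + 2*X**2*Z + 3*X*Y**2 + 3*X*Y*Z + 2*X*Z**2 + 3*Y**3 + Y*Z**2 + Z**3

deg(f) = 3.
Substitute x = X/Z, y = Y/Z into f, then multiply by Z^3.
  monomial 3·x^3·y^0 ↦ 3·X^3·Y^0·Z^0.
  monomial 3·x^2·y^1 ↦ 3·X^2·Y^1·Z^0.
  monomial 2·x^2·y^0 ↦ 2·X^2·Y^0·Z^1.
  monomial 3·x^1·y^2 ↦ 3·X^1·Y^2·Z^0.
  monomial 3·x^1·y^1 ↦ 3·X^1·Y^1·Z^1.
  monomial 2·x^1·y^0 ↦ 2·X^1·Y^0·Z^2.
  monomial 3·x^0·y^3 ↦ 3·X^0·Y^3·Z^0.
  monomial 1·x^0·y^1 ↦ 1·X^0·Y^1·Z^2.
  monomial 1·x^0·y^0 ↦ 1·X^0·Y^0·Z^3.
Collecting: F(X, Y, Z) = 3*X**3 + 3*X**2*Y + 2*X**2*Z + 3*X*Y**2 + 3*X*Y*Z + 2*X*Z**2 + 3*Y**3 + Y*Z**2 + Z**3.


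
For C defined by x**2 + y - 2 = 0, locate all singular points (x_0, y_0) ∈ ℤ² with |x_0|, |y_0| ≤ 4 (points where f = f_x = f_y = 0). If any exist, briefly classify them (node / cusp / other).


No singular points in the scanned grid; C is smooth there.

Compute partial derivatives:
  f_x = 2*x.
  f_y = 1.
f_y = 1 is a nonzero constant, so f_y never vanishes: no point (x, y) can satisfy f = f_x = f_y = 0. In particular no (x, y) ∈ {−4, ..., 4}² is singular; the curve is smooth.


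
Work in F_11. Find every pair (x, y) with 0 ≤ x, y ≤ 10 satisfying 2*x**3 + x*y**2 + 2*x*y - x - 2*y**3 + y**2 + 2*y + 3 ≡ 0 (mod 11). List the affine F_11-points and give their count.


Affine F_11-points: {(1, 5), (2, 9), (3, 4), (4, 9), (5, 1), (5, 4), (5, 9), (6, 0), (7, 0), (7, 1), (7, 3), (8, 3), (8, 8), (8, 10), (9, 0), (10, 1)}; count = 16.

For each of the 121 pairs (x, y) ∈ F_11², evaluate f(x, y) mod 11. Record the zeros.
  x = 0: [0↦3, 1↦4, 2↦6, 3↦8, 4↦9, 5↦8, 6↦4, 7↦7, 8↦5, 9↦8, 10↦4]  zeros at y ∈ ∅
  x = 1: [0↦4, 1↦8, 2↦4, 3↦2, 4↦1, 5↦0, 6↦9, 7↦5, 8↦9, 9↦9, 10↦4]  zeros at y ∈ {5}
  x = 2: [0↦6, 1↦2, 2↦3, 3↦8, 4↦5, 5↦4, 6↦4, 7↦4, 8↦3, 9↦0, 10↦5]  zeros at y ∈ {9}
  x = 3: [0↦10, 1↦9, 2↦4, 3↦5, 4↦0, 5↦10, 6↦1, 7↦5, 8↦10, 9↦4, 10↦8]  zeros at y ∈ {4}
  x = 4: [0↦6, 1↦8, 2↦8, 3↦5, 4↦9, 5↦8, 6↦1, 7↦9, 8↦9, 9↦0, 10↦3]  zeros at y ∈ {9}
  x = 5: [0↦6, 1↦0, 2↦5, 3↦9, 4↦0, 5↦10, 6↦5, 7↦6, 8↦1, 9↦0, 10↦2]  zeros at y ∈ {1, 4, 9}
  x = 6: [0↦0, 1↦8, 2↦7, 3↦7, 4↦7, 5↦6, 6↦3, 7↦8, 8↦9, 9↦5, 10↦6]  zeros at y ∈ {0}
  x = 7: [0↦0, 1↦0, 2↦4, 3↦0, 4↦9, 5↦8, 6↦7, 7↦5, 8↦1, 9↦5, 10↦5]  zeros at y ∈ {0, 1, 3}
  x = 8: [0↦7, 1↦10, 2↦8, 3↦0, 4↦7, 5↦6, 6↦7, 7↦9, 8↦0, 9↦1, 10↦0]  zeros at y ∈ {3, 8, 10}
  x = 9: [0↦0, 1↦6, 2↦9, 3↦8, 4↦2, 5↦1, 6↦4, 7↦10, 8↦7, 9↦5, 10↦3]  zeros at y ∈ {0}
  x = 10: [0↦2, 1↦0, 2↦8, 3↦3, 4↦6, 5↦5, 6↦10, 7↦9, 8↦1, 9↦7, 10↦4]  zeros at y ∈ {1}
Collecting zeros: affine points = {(1, 5), (2, 9), (3, 4), (4, 9), (5, 1), (5, 4), (5, 9), (6, 0), (7, 0), (7, 1), (7, 3), (8, 3), (8, 8), (8, 10), (9, 0), (10, 1)}.
Total count |C(F_11)_aff| = 16.


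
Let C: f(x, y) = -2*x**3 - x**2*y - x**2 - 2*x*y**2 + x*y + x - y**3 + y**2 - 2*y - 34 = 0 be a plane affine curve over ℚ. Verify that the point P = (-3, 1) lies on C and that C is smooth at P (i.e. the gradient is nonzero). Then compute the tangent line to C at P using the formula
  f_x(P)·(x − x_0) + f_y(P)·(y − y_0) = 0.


Tangent line at P: -42*x - 3*y - 123 = 0.

Step 1: f(-3, 1) = 0, so P lies on C.
Step 2: partial derivatives
  f_x(x, y) = -6*x**2 - 2*x*y - 2*x - 2*y**2 + y + 1, f_y(x, y) = -x**2 - 4*x*y + x - 3*y**2 + 2*y - 2.
  f_x(P) = -42, f_y(P) = -3 (gradient nonzero, so P is smooth).
Step 3: tangent line at P: -42·(x − -3) + -3·(y − 1) = 0.
Expanding: -42*x - 3*y - 123 = 0.


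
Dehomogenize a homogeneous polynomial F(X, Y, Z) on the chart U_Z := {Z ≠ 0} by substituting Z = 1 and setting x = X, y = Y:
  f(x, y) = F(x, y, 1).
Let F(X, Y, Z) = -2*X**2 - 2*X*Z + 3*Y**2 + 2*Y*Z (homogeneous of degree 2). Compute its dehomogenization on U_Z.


f(x, y) = -2*x**2 - 2*x + 3*y**2 + 2*y

On U_Z we set Z = 1. Each monomial c·X^i·Y^j·Z^k in F becomes c·x^i·y^j·1^k = c·x^i·y^j.
Substituting Z = 1: F(X, Y, 1) = -2*x**2 - 2*x + 3*y**2 + 2*y.
Note: deg(f) ≤ deg(F) = 2; strict inequality happens when F is divisible by Z (lost terms).


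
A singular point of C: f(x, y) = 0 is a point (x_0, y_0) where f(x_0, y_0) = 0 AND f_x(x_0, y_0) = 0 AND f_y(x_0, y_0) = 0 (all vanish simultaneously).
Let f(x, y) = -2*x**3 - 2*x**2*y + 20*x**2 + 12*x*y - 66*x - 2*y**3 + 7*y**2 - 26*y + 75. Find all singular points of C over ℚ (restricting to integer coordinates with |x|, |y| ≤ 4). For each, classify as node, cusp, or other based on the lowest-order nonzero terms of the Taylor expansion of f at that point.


Singular points: {(3, 1)}; classification: cusp.

Compute partial derivatives:
  f_x = -6*x**2 - 4*x*y + 40*x + 12*y - 66.
  f_y = -2*x**2 + 12*x - 6*y**2 + 14*y - 26.
Scan x_0 ∈ {−4, ..., 4}. For each x_0, f_y(x_0, y) is a polynomial in y; find its integer roots y ∈ {−4, ..., 4}, then test f_x and f at those candidates.
  x = -4: f_y(-4, y) = -6*y**2 + 14*y - 106; no integer root y with |y| ≤ 4.
  x = -3: f_y(-3, y) = -6*y**2 + 14*y - 80; no integer root y with |y| ≤ 4.
  x = -2: f_y(-2, y) = -6*y**2 + 14*y - 58; no integer root y with |y| ≤ 4.
  x = -1: f_y(-1, y) = -6*y**2 + 14*y - 40; no integer root y with |y| ≤ 4.
  x = 0: f_y(0, y) = -6*y**2 + 14*y - 26; no integer root y with |y| ≤ 4.
  x = 1: f_y(1, y) = -6*y**2 + 14*y - 16; no integer root y with |y| ≤ 4.
  x = 2: f_y(2, y) = -6*y**2 + 14*y - 10; no integer root y with |y| ≤ 4.
  x = 3: f_y(3, y) = -6*y**2 + 14*y - 8; vanishes at y ∈ {1}. (3, 1): f_x = 0, f = 0 — SINGULAR.
  x = 4: f_y(4, y) = -6*y**2 + 14*y - 10; no integer root y with |y| ≤ 4.
Only singular point on the grid: (3, 1).
Classify: substitute x = 3 + u, y = 1 + v and expand: f = -2*u**3 - 2*u**2*v - 2*v**3 + v**2.
No constant or linear terms (consistent with a singular point). Quadratic part: v**2. Cubic part: -2*u**3 - 2*u**2*v - 2*v**3.
The quadratic part v**2 is a perfect square, so there is a single (double) tangent line v = 0, i.e. y = 1. Restricting the cubic part to that line (v = 0) leaves -2*u**3 ≠ 0, so f is not divisible by v and the branch is v² ≈ 2*u**3 to lowest order — this is a cusp.
Classification: cusp.


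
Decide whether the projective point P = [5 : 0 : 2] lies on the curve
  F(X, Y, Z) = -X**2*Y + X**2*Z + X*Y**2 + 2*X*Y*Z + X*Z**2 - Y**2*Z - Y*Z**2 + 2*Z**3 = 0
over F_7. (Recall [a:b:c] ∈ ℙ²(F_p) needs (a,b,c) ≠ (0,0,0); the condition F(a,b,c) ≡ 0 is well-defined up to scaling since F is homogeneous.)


F(5,0,2) ≡ 2 (mod 7); P is NOT on the curve.

Evaluate F(5, 0, 2) term-by-term (mod 7).
  -X**2*Y ↦ -1·25·0·1 = 0
  X**2*Z ↦ 1·25·1·2 = 50
  X*Y**2 ↦ 1·5·0·1 = 0
  2*X*Y*Z ↦ 2·5·0·2 = 0
  X*Z**2 ↦ 1·5·1·4 = 20
  -Y**2*Z ↦ -1·1·0·2 = 0
  -Y*Z**2 ↦ -1·1·0·4 = 0
  2*Z**3 ↦ 2·1·1·8 = 16
Sum: F(5, 0, 2) = (0) + (50) + (0) + (0) + (20) + (0) + (0) + (16) = 86.
Reducing mod 7: 86 ≡ 2 (mod 7).
Since F(a, b, c) ≡ 2 ≠ 0 (mod 7), P does NOT lie on the curve.


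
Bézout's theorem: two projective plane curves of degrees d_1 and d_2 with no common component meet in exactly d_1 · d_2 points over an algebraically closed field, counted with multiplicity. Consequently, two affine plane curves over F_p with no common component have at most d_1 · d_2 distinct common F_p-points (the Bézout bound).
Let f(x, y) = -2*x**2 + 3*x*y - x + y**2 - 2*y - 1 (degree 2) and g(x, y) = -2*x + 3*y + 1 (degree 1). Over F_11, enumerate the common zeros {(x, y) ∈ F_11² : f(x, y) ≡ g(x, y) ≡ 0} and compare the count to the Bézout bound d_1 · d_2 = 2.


Common zeros: {(7, 8)}; count = 1; Bézout bound = 2.

deg(f) = 2, deg(g) = 1, so Bézout bound = 2.
Scan x ∈ F_11. For each x, list the y ∈ F_11 with f(x, y) ≡ 0 and those with g(x, y) ≡ 0 (mod 11); the common zeros in that column are the intersection.
  x = 0: f ≡ 0 at y ∈ ∅; g ≡ 0 at y ∈ {7}; common: ∅.
  x = 1: f ≡ 0 at y ∈ ∅; g ≡ 0 at y ∈ {4}; common: ∅.
  x = 2: f ≡ 0 at y ∈ {0, 7}; g ≡ 0 at y ∈ {1}; common: ∅.
  x = 3: f ≡ 0 at y ∈ {0, 4}; g ≡ 0 at y ∈ {9}; common: ∅.
  x = 4: f ≡ 0 at y ∈ ∅; g ≡ 0 at y ∈ {6}; common: ∅.
  x = 5: f ≡ 0 at y ∈ ∅; g ≡ 0 at y ∈ {3}; common: ∅.
  x = 6: f ≡ 0 at y ∈ {3}; g ≡ 0 at y ∈ {0}; common: ∅.
  x = 7: f ≡ 0 at y ∈ {6, 8}; g ≡ 0 at y ∈ {8}; common: {8}.
  x = 8: f ≡ 0 at y ∈ {4, 7}; g ≡ 0 at y ∈ {5}; common: ∅.
  x = 9: f ≡ 0 at y ∈ {3, 5}; g ≡ 0 at y ∈ {2}; common: ∅.
  x = 10: f ≡ 0 at y ∈ {8}; g ≡ 0 at y ∈ {10}; common: ∅.
Collecting: common zeros = {(7, 8)}, so the count is 1.
Comparison with the Bézout bound: 1 ≤ 2 = deg(f)·deg(g), as expected for curves with no common component (the affine F_11-count falls short of the bound because intersections may lie at infinity, over extension fields, or carry multiplicity).


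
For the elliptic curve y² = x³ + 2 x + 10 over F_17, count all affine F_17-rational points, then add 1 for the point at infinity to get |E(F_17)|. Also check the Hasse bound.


Affine points = {(1, 8), (1, 9), (3, 3), (3, 14), (5, 3), (5, 14), (6, 0), (9, 3), (9, 14), (15, 7), (15, 10)}; affine count = 11; |E(F_17)| = 12.

Discriminant check: Δ ∝ 4a³ + 27b² = 4·2³ + 27·10² = 4·8 + 27·100 ≡ 12 (mod 17). Nonzero ⇒ E is nonsingular.
For each x ∈ F_17, compute rhs = x³ + 2·x + 10 mod 17, then count y ∈ F_17 with y² ≡ rhs.
  x = 0: rhs = 10, matching y values: none (0 points).
  x = 1: rhs = 13, matching y values: 8, 9 (2 points).
  x = 2: rhs = 5, matching y values: none (0 points).
  x = 3: rhs = 9, matching y values: 3, 14 (2 points).
  x = 4: rhs = 14, matching y values: none (0 points).
  x = 5: rhs = 9, matching y values: 3, 14 (2 points).
  x = 6: rhs = 0, matching y values: 0 (1 points).
  x = 7: rhs = 10, matching y values: none (0 points).
  x = 8: rhs = 11, matching y values: none (0 points).
  x = 9: rhs = 9, matching y values: 3, 14 (2 points).
  x = 10: rhs = 10, matching y values: none (0 points).
  x = 11: rhs = 3, matching y values: none (0 points).
  x = 12: rhs = 11, matching y values: none (0 points).
  x = 13: rhs = 6, matching y values: none (0 points).
  x = 14: rhs = 11, matching y values: none (0 points).
  x = 15: rhs = 15, matching y values: 7, 10 (2 points).
  x = 16: rhs = 7, matching y values: none (0 points).
Total affine count: 11.
Full point count |E(F_17)| = 11 + 1 = 12.
Hasse bound: |12 − (17+1)| = |-6| = 6 ≤ 2√17 ≈ 8.2462 ✓.


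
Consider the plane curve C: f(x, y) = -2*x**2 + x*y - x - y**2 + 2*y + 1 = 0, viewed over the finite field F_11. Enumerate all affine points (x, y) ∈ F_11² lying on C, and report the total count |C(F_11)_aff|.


Affine F_11-points: {(1, 1), (1, 2), (3, 8), (5, 2), (5, 5), (6, 0), (6, 8), (8, 5), (10, 0), (10, 1)}; count = 10.

For each of the 121 pairs (x, y) ∈ F_11², evaluate f(x, y) mod 11. Record the zeros.
  x = 0: [0↦1, 1↦2, 2↦1, 3↦9, 4↦4, 5↦8, 6↦10, 7↦10, 8↦8, 9↦4, 10↦9]  zeros at y ∈ ∅
  x = 1: [0↦9, 1↦0, 2↦0, 3↦9, 4↦5, 5↦10, 6↦2, 7↦3, 8↦2, 9↦10, 10↦5]  zeros at y ∈ {1, 2}
  x = 2: [0↦2, 1↦5, 2↦6, 3↦5, 4↦2, 5↦8, 6↦1, 7↦3, 8↦3, 9↦1, 10↦8]  zeros at y ∈ ∅
  x = 3: [0↦2, 1↦6, 2↦8, 3↦8, 4↦6, 5↦2, 6↦7, 7↦10, 8↦0, 9↦10, 10↦7]  zeros at y ∈ {8}
  x = 4: [0↦9, 1↦3, 2↦6, 3↦7, 4↦6, 5↦3, 6↦9, 7↦2, 8↦4, 9↦4, 10↦2]  zeros at y ∈ ∅
  x = 5: [0↦1, 1↦7, 2↦0, 3↦2, 4↦2, 5↦0, 6↦7, 7↦1, 8↦4, 9↦5, 10↦4]  zeros at y ∈ {2, 5}
  x = 6: [0↦0, 1↦7, 2↦1, 3↦4, 4↦5, 5↦4, 6↦1, 7↦7, 8↦0, 9↦2, 10↦2]  zeros at y ∈ {0, 8}
  x = 7: [0↦6, 1↦3, 2↦9, 3↦2, 4↦4, 5↦4, 6↦2, 7↦9, 8↦3, 9↦6, 10↦7]  zeros at y ∈ ∅
  x = 8: [0↦8, 1↦6, 2↦2, 3↦7, 4↦10, 5↦0, 6↦10, 7↦7, 8↦2, 9↦6, 10↦8]  zeros at y ∈ {5}
  x = 9: [0↦6, 1↦5, 2↦2, 3↦8, 4↦1, 5↦3, 6↦3, 7↦1, 8↦8, 9↦2, 10↦5]  zeros at y ∈ ∅
  x = 10: [0↦0, 1↦0, 2↦9, 3↦5, 4↦10, 5↦2, 6↦3, 7↦2, 8↦10, 9↦5, 10↦9]  zeros at y ∈ {0, 1}
Collecting zeros: affine points = {(1, 1), (1, 2), (3, 8), (5, 2), (5, 5), (6, 0), (6, 8), (8, 5), (10, 0), (10, 1)}.
Total count |C(F_11)_aff| = 10.


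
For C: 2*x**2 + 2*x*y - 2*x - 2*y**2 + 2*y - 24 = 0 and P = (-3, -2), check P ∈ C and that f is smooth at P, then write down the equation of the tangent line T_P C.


Tangent line at P: -18*x + 4*y - 46 = 0.

Step 1: f(-3, -2) = 0, so P lies on C.
Step 2: partial derivatives
  f_x(x, y) = 4*x + 2*y - 2, f_y(x, y) = 2*x - 4*y + 2.
  f_x(P) = -18, f_y(P) = 4 (gradient nonzero, so P is smooth).
Step 3: tangent line at P: -18·(x − -3) + 4·(y − -2) = 0.
Expanding: -18*x + 4*y - 46 = 0.


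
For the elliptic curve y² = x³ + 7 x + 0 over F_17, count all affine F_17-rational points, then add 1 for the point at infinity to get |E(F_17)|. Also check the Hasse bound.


Affine points = {(0, 0), (1, 5), (1, 12), (7, 1), (7, 16), (10, 4), (10, 13), (16, 3), (16, 14)}; affine count = 9; |E(F_17)| = 10.

Discriminant check: Δ ∝ 4a³ + 27b² = 4·7³ + 27·0² = 4·343 + 27·0 ≡ 12 (mod 17). Nonzero ⇒ E is nonsingular.
For each x ∈ F_17, compute rhs = x³ + 7·x + 0 mod 17, then count y ∈ F_17 with y² ≡ rhs.
  x = 0: rhs = 0, matching y values: 0 (1 points).
  x = 1: rhs = 8, matching y values: 5, 12 (2 points).
  x = 2: rhs = 5, matching y values: none (0 points).
  x = 3: rhs = 14, matching y values: none (0 points).
  x = 4: rhs = 7, matching y values: none (0 points).
  x = 5: rhs = 7, matching y values: none (0 points).
  x = 6: rhs = 3, matching y values: none (0 points).
  x = 7: rhs = 1, matching y values: 1, 16 (2 points).
  x = 8: rhs = 7, matching y values: none (0 points).
  x = 9: rhs = 10, matching y values: none (0 points).
  x = 10: rhs = 16, matching y values: 4, 13 (2 points).
  x = 11: rhs = 14, matching y values: none (0 points).
  x = 12: rhs = 10, matching y values: none (0 points).
  x = 13: rhs = 10, matching y values: none (0 points).
  x = 14: rhs = 3, matching y values: none (0 points).
  x = 15: rhs = 12, matching y values: none (0 points).
  x = 16: rhs = 9, matching y values: 3, 14 (2 points).
Total affine count: 9.
Full point count |E(F_17)| = 9 + 1 = 10.
Hasse bound: |10 − (17+1)| = |-8| = 8 ≤ 2√17 ≈ 8.2462 ✓.


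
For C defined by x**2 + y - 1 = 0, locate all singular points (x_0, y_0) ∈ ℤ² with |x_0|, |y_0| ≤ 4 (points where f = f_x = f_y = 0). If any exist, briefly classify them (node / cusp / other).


No singular points in the scanned grid; C is smooth there.

Compute partial derivatives:
  f_x = 2*x.
  f_y = 1.
f_y = 1 is a nonzero constant, so f_y never vanishes: no point (x, y) can satisfy f = f_x = f_y = 0. In particular no (x, y) ∈ {−4, ..., 4}² is singular; the curve is smooth.


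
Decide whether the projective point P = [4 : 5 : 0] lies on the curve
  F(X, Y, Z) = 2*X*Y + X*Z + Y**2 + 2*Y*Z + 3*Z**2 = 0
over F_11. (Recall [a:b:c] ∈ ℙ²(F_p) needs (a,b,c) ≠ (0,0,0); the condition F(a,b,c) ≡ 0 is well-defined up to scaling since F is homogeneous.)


F(4,5,0) ≡ 10 (mod 11); P is NOT on the curve.

Evaluate F(4, 5, 0) term-by-term (mod 11).
  2*X*Y ↦ 2·4·5·1 = 40
  X*Z ↦ 1·4·1·0 = 0
  Y**2 ↦ 1·1·25·1 = 25
  2*Y*Z ↦ 2·1·5·0 = 0
  3*Z**2 ↦ 3·1·1·0 = 0
Sum: F(4, 5, 0) = (40) + (0) + (25) + (0) + (0) = 65.
Reducing mod 11: 65 ≡ 10 (mod 11).
Since F(a, b, c) ≡ 10 ≠ 0 (mod 11), P does NOT lie on the curve.


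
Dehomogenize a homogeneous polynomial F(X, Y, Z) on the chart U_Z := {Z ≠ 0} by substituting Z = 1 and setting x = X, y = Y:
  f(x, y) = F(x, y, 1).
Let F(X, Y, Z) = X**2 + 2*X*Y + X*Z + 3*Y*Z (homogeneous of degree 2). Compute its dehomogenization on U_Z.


f(x, y) = x**2 + 2*x*y + x + 3*y

On U_Z we set Z = 1. Each monomial c·X^i·Y^j·Z^k in F becomes c·x^i·y^j·1^k = c·x^i·y^j.
Substituting Z = 1: F(X, Y, 1) = x**2 + 2*x*y + x + 3*y.
Note: deg(f) ≤ deg(F) = 2; strict inequality happens when F is divisible by Z (lost terms).


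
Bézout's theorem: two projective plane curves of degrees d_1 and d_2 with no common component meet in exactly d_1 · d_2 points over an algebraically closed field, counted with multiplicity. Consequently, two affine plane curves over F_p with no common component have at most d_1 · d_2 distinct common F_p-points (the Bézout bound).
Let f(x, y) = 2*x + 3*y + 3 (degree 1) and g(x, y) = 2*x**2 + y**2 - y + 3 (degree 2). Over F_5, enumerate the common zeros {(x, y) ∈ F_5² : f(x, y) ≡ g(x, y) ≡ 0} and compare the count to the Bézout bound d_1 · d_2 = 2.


Common zeros: {(0, 4), (1, 0)}; count = 2; Bézout bound = 2.

deg(f) = 1, deg(g) = 2, so Bézout bound = 2.
Scan x ∈ F_5. For each x, list the y ∈ F_5 with f(x, y) ≡ 0 and those with g(x, y) ≡ 0 (mod 5); the common zeros in that column are the intersection.
  x = 0: f ≡ 0 at y ∈ {4}; g ≡ 0 at y ∈ {2, 4}; common: {4}.
  x = 1: f ≡ 0 at y ∈ {0}; g ≡ 0 at y ∈ {0, 1}; common: {0}.
  x = 2: f ≡ 0 at y ∈ {1}; g ≡ 0 at y ∈ ∅; common: ∅.
  x = 3: f ≡ 0 at y ∈ {2}; g ≡ 0 at y ∈ ∅; common: ∅.
  x = 4: f ≡ 0 at y ∈ {3}; g ≡ 0 at y ∈ {0, 1}; common: ∅.
Collecting: common zeros = {(0, 4), (1, 0)}, so the count is 2.
Comparison with the Bézout bound: 2 ≤ 2 = deg(f)·deg(g), as expected for curves with no common component (the bound is attained).


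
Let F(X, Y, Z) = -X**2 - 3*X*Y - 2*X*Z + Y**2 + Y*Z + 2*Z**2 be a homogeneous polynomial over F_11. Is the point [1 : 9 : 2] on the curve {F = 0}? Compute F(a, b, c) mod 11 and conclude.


F(1,9,2) ≡ 9 (mod 11); P is NOT on the curve.

Evaluate F(1, 9, 2) term-by-term (mod 11).
  -X**2 ↦ -1·1·1·1 = -1
  -3*X*Y ↦ -3·1·9·1 = -27
  -2*X*Z ↦ -2·1·1·2 = -4
  Y**2 ↦ 1·1·81·1 = 81
  Y*Z ↦ 1·1·9·2 = 18
  2*Z**2 ↦ 2·1·1·4 = 8
Sum: F(1, 9, 2) = (-1) + (-27) + (-4) + (81) + (18) + (8) = 75.
Reducing mod 11: 75 ≡ 9 (mod 11).
Since F(a, b, c) ≡ 9 ≠ 0 (mod 11), P does NOT lie on the curve.


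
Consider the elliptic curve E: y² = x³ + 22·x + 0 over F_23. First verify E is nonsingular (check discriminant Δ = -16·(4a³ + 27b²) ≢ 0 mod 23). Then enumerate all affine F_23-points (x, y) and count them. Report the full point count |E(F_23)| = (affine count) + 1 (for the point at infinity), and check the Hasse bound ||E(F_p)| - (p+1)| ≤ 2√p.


Affine points = {(0, 0), (1, 0), (2, 11), (2, 12), (3, 1), (3, 22), (6, 7), (6, 16), (10, 1), (10, 22), (11, 3), (11, 20), (14, 4), (14, 19), (15, 5), (15, 18), (16, 3), (16, 20), (18, 8), (18, 15), (19, 3), (19, 20), (22, 0)}; affine count = 23; |E(F_23)| = 24.

Discriminant check: Δ ∝ 4a³ + 27b² = 4·22³ + 27·0² = 4·10648 + 27·0 ≡ 19 (mod 23). Nonzero ⇒ E is nonsingular.
For each x ∈ F_23, compute rhs = x³ + 22·x + 0 mod 23, then count y ∈ F_23 with y² ≡ rhs.
  x = 0: rhs = 0, matching y values: 0 (1 points).
  x = 1: rhs = 0, matching y values: 0 (1 points).
  x = 2: rhs = 6, matching y values: 11, 12 (2 points).
  x = 3: rhs = 1, matching y values: 1, 22 (2 points).
  x = 4: rhs = 14, matching y values: none (0 points).
  x = 5: rhs = 5, matching y values: none (0 points).
  x = 6: rhs = 3, matching y values: 7, 16 (2 points).
  x = 7: rhs = 14, matching y values: none (0 points).
  x = 8: rhs = 21, matching y values: none (0 points).
  x = 9: rhs = 7, matching y values: none (0 points).
  x = 10: rhs = 1, matching y values: 1, 22 (2 points).
  x = 11: rhs = 9, matching y values: 3, 20 (2 points).
  x = 12: rhs = 14, matching y values: none (0 points).
  x = 13: rhs = 22, matching y values: none (0 points).
  x = 14: rhs = 16, matching y values: 4, 19 (2 points).
  x = 15: rhs = 2, matching y values: 5, 18 (2 points).
  x = 16: rhs = 9, matching y values: 3, 20 (2 points).
  x = 17: rhs = 20, matching y values: none (0 points).
  x = 18: rhs = 18, matching y values: 8, 15 (2 points).
  x = 19: rhs = 9, matching y values: 3, 20 (2 points).
  x = 20: rhs = 22, matching y values: none (0 points).
  x = 21: rhs = 17, matching y values: none (0 points).
  x = 22: rhs = 0, matching y values: 0 (1 points).
Total affine count: 23.
Full point count |E(F_23)| = 23 + 1 = 24.
Hasse bound: |24 − (23+1)| = |0| = 0 ≤ 2√23 ≈ 9.5917 ✓.


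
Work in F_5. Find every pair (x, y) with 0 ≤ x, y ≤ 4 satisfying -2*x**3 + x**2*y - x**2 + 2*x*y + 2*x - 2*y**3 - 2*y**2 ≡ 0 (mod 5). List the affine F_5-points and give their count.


Affine F_5-points: {(0, 0), (0, 4), (4, 4)}; count = 3.

For each of the 25 pairs (x, y) ∈ F_5², evaluate f(x, y) mod 5. Record the zeros.
  x = 0: [0↦0, 1↦1, 2↦1, 3↦3, 4↦0]  zeros at y ∈ {0, 4}
  x = 1: [0↦4, 1↦3, 2↦1, 3↦1, 4↦1]  zeros at y ∈ ∅
  x = 2: [0↦4, 1↦3, 2↦1, 3↦1, 4↦1]  zeros at y ∈ ∅
  x = 3: [0↦3, 1↦4, 2↦4, 3↦1, 4↦3]  zeros at y ∈ ∅
  x = 4: [0↦4, 1↦4, 2↦3, 3↦4, 4↦0]  zeros at y ∈ {4}
Collecting zeros: affine points = {(0, 0), (0, 4), (4, 4)}.
Total count |C(F_5)_aff| = 3.


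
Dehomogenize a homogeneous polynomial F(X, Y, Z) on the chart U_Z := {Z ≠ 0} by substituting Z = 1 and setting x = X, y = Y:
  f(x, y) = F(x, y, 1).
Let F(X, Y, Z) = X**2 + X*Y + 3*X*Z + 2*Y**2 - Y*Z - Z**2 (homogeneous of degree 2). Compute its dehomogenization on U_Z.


f(x, y) = x**2 + x*y + 3*x + 2*y**2 - y - 1

On U_Z we set Z = 1. Each monomial c·X^i·Y^j·Z^k in F becomes c·x^i·y^j·1^k = c·x^i·y^j.
Substituting Z = 1: F(X, Y, 1) = x**2 + x*y + 3*x + 2*y**2 - y - 1.
Note: deg(f) ≤ deg(F) = 2; strict inequality happens when F is divisible by Z (lost terms).


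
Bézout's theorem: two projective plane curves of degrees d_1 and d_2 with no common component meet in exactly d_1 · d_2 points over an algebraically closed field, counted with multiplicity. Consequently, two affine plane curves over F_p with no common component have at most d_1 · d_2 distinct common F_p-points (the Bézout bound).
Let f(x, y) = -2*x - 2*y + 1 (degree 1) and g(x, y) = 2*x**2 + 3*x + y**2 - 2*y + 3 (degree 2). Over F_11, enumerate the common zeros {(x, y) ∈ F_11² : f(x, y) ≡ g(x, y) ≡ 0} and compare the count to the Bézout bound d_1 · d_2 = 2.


Common zeros: {(3, 3)}; count = 1; Bézout bound = 2.

deg(f) = 1, deg(g) = 2, so Bézout bound = 2.
Scan x ∈ F_11. For each x, list the y ∈ F_11 with f(x, y) ≡ 0 and those with g(x, y) ≡ 0 (mod 11); the common zeros in that column are the intersection.
  x = 0: f ≡ 0 at y ∈ {6}; g ≡ 0 at y ∈ {4, 9}; common: ∅.
  x = 1: f ≡ 0 at y ∈ {5}; g ≡ 0 at y ∈ {3, 10}; common: ∅.
  x = 2: f ≡ 0 at y ∈ {4}; g ≡ 0 at y ∈ ∅; common: ∅.
  x = 3: f ≡ 0 at y ∈ {3}; g ≡ 0 at y ∈ {3, 10}; common: {3}.
  x = 4: f ≡ 0 at y ∈ {2}; g ≡ 0 at y ∈ {4, 9}; common: ∅.
  x = 5: f ≡ 0 at y ∈ {1}; g ≡ 0 at y ∈ ∅; common: ∅.
  x = 6: f ≡ 0 at y ∈ {0}; g ≡ 0 at y ∈ ∅; common: ∅.
  x = 7: f ≡ 0 at y ∈ {10}; g ≡ 0 at y ∈ {1}; common: ∅.
  x = 8: f ≡ 0 at y ∈ {9}; g ≡ 0 at y ∈ {1}; common: ∅.
  x = 9: f ≡ 0 at y ∈ {8}; g ≡ 0 at y ∈ ∅; common: ∅.
  x = 10: f ≡ 0 at y ∈ {7}; g ≡ 0 at y ∈ ∅; common: ∅.
Collecting: common zeros = {(3, 3)}, so the count is 1.
Comparison with the Bézout bound: 1 ≤ 2 = deg(f)·deg(g), as expected for curves with no common component (the affine F_11-count falls short of the bound because intersections may lie at infinity, over extension fields, or carry multiplicity).


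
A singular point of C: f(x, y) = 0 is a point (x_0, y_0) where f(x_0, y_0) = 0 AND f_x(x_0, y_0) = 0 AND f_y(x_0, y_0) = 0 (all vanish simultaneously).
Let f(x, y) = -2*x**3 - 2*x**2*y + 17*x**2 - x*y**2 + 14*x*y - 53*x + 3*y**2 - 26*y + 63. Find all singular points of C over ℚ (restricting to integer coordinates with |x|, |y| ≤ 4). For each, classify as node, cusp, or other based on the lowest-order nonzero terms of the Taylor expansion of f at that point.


Singular points: {(2, 3)}; classification: node.

Compute partial derivatives:
  f_x = -6*x**2 - 4*x*y + 34*x - y**2 + 14*y - 53.
  f_y = -2*x**2 - 2*x*y + 14*x + 6*y - 26.
Scan x_0 ∈ {−4, ..., 4}. For each x_0, f_y(x_0, y) is a polynomial in y; find its integer roots y ∈ {−4, ..., 4}, then test f_x and f at those candidates.
  x = -4: f_y(-4, y) = 14*y - 114; no integer root y with |y| ≤ 4.
  x = -3: f_y(-3, y) = 12*y - 86; no integer root y with |y| ≤ 4.
  x = -2: f_y(-2, y) = 10*y - 62; no integer root y with |y| ≤ 4.
  x = -1: f_y(-1, y) = 8*y - 42; no integer root y with |y| ≤ 4.
  x = 0: f_y(0, y) = 6*y - 26; no integer root y with |y| ≤ 4.
  x = 1: f_y(1, y) = 4*y - 14; no integer root y with |y| ≤ 4.
  x = 2: f_y(2, y) = 2*y - 6; vanishes at y ∈ {3}. (2, 3): f_x = 0, f = 0 — SINGULAR.
  x = 3: f_y(3, y) = -2; no integer root y with |y| ≤ 4.
  x = 4: f_y(4, y) = -2*y - 2; vanishes at y ∈ {-1}. (4, -1): f_x = -12 ≠ 0.
Only singular point on the grid: (2, 3).
Classify: substitute x = 2 + u, y = 3 + v and expand: f = -2*u**3 - 2*u**2*v - u**2 - u*v**2 + v**2.
No constant or linear terms (consistent with a singular point). Quadratic part: -u**2 + v**2. Cubic part: -2*u**3 - 2*u**2*v - u*v**2.
The quadratic part v**2 - u**2 = (v − u)(v + u) splits into two distinct linear factors, so there are two distinct tangent lines y − 3 = ±(x − 2) — this is a node (ordinary double point).
Classification: node.


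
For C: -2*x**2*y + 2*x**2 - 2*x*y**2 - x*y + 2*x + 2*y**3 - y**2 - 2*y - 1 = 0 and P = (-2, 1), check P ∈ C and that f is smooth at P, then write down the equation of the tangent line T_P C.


Tangent line at P: -x + 4*y - 6 = 0.

Step 1: f(-2, 1) = 0, so P lies on C.
Step 2: partial derivatives
  f_x(x, y) = -4*x*y + 4*x - 2*y**2 - y + 2, f_y(x, y) = -2*x**2 - 4*x*y - x + 6*y**2 - 2*y - 2.
  f_x(P) = -1, f_y(P) = 4 (gradient nonzero, so P is smooth).
Step 3: tangent line at P: -1·(x − -2) + 4·(y − 1) = 0.
Expanding: -x + 4*y - 6 = 0.


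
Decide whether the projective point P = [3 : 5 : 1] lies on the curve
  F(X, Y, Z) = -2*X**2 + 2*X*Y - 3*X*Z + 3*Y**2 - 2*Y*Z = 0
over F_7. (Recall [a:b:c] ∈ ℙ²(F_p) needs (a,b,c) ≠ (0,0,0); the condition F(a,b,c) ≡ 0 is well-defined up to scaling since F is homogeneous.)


F(3,5,1) ≡ 5 (mod 7); P is NOT on the curve.

Evaluate F(3, 5, 1) term-by-term (mod 7).
  -2*X**2 ↦ -2·9·1·1 = -18
  2*X*Y ↦ 2·3·5·1 = 30
  -3*X*Z ↦ -3·3·1·1 = -9
  3*Y**2 ↦ 3·1·25·1 = 75
  -2*Y*Z ↦ -2·1·5·1 = -10
Sum: F(3, 5, 1) = (-18) + (30) + (-9) + (75) + (-10) = 68.
Reducing mod 7: 68 ≡ 5 (mod 7).
Since F(a, b, c) ≡ 5 ≠ 0 (mod 7), P does NOT lie on the curve.


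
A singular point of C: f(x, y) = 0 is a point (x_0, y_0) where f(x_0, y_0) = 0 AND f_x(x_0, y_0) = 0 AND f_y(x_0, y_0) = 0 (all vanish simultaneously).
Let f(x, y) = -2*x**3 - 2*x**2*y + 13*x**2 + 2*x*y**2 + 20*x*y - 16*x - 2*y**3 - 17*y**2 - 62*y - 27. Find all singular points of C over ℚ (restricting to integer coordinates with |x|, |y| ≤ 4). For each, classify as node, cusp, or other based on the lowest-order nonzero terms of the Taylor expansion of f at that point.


Singular points: {(3, -2)}; classification: node.

Compute partial derivatives:
  f_x = -6*x**2 - 4*x*y + 26*x + 2*y**2 + 20*y - 16.
  f_y = -2*x**2 + 4*x*y + 20*x - 6*y**2 - 34*y - 62.
Scan x_0 ∈ {−4, ..., 4}. For each x_0, f_y(x_0, y) is a polynomial in y; find its integer roots y ∈ {−4, ..., 4}, then test f_x and f at those candidates.
  x = -4: f_y(-4, y) = -6*y**2 - 50*y - 174; no integer root y with |y| ≤ 4.
  x = -3: f_y(-3, y) = -6*y**2 - 46*y - 140; no integer root y with |y| ≤ 4.
  x = -2: f_y(-2, y) = -6*y**2 - 42*y - 110; no integer root y with |y| ≤ 4.
  x = -1: f_y(-1, y) = -6*y**2 - 38*y - 84; no integer root y with |y| ≤ 4.
  x = 0: f_y(0, y) = -6*y**2 - 34*y - 62; no integer root y with |y| ≤ 4.
  x = 1: f_y(1, y) = -6*y**2 - 30*y - 44; no integer root y with |y| ≤ 4.
  x = 2: f_y(2, y) = -6*y**2 - 26*y - 30; no integer root y with |y| ≤ 4.
  x = 3: f_y(3, y) = -6*y**2 - 22*y - 20; vanishes at y ∈ {-2}. (3, -2): f_x = 0, f = 0 — SINGULAR.
  x = 4: f_y(4, y) = -6*y**2 - 18*y - 14; no integer root y with |y| ≤ 4.
Only singular point on the grid: (3, -2).
Classify: substitute x = 3 + u, y = -2 + v and expand: f = -2*u**3 - 2*u**2*v - u**2 + 2*u*v**2 - 2*v**3 + v**2.
No constant or linear terms (consistent with a singular point). Quadratic part: -u**2 + v**2. Cubic part: -2*u**3 - 2*u**2*v + 2*u*v**2 - 2*v**3.
The quadratic part v**2 - u**2 = (v − u)(v + u) splits into two distinct linear factors, so there are two distinct tangent lines y − -2 = ±(x − 3) — this is a node (ordinary double point).
Classification: node.


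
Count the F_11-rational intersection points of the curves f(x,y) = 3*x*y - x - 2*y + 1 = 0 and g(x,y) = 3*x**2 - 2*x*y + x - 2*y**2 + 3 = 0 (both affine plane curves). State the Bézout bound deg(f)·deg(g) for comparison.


Common zeros: {(5, 2)}; count = 1; Bézout bound = 4.

deg(f) = 2, deg(g) = 2, so Bézout bound = 4.
Scan x ∈ F_11. For each x, list the y ∈ F_11 with f(x, y) ≡ 0 and those with g(x, y) ≡ 0 (mod 11); the common zeros in that column are the intersection.
  x = 0: f ≡ 0 at y ∈ {6}; g ≡ 0 at y ∈ ∅; common: ∅.
  x = 1: f ≡ 0 at y ∈ {0}; g ≡ 0 at y ∈ {4, 6}; common: ∅.
  x = 2: f ≡ 0 at y ∈ {3}; g ≡ 0 at y ∈ {1, 8}; common: ∅.
  x = 3: f ≡ 0 at y ∈ {5}; g ≡ 0 at y ∈ {0, 8}; common: ∅.
  x = 4: f ≡ 0 at y ∈ {8}; g ≡ 0 at y ∈ {0, 7}; common: ∅.
  x = 5: f ≡ 0 at y ∈ {2}; g ≡ 0 at y ∈ {2, 4}; common: {2}.
  x = 6: f ≡ 0 at y ∈ {1}; g ≡ 0 at y ∈ ∅; common: ∅.
  x = 7: f ≡ 0 at y ∈ {9}; g ≡ 0 at y ∈ {2}; common: ∅.
  x = 8: f ≡ 0 at y ∈ ∅; g ≡ 0 at y ∈ ∅; common: ∅.
  x = 9: f ≡ 0 at y ∈ {10}; g ≡ 0 at y ∈ ∅; common: ∅.
  x = 10: f ≡ 0 at y ∈ {7}; g ≡ 0 at y ∈ {6}; common: ∅.
Collecting: common zeros = {(5, 2)}, so the count is 1.
Comparison with the Bézout bound: 1 ≤ 4 = deg(f)·deg(g), as expected for curves with no common component (the affine F_11-count falls short of the bound because intersections may lie at infinity, over extension fields, or carry multiplicity).


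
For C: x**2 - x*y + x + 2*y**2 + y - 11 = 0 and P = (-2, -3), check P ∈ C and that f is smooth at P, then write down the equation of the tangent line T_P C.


Tangent line at P: -9*y - 27 = 0.

Step 1: f(-2, -3) = 0, so P lies on C.
Step 2: partial derivatives
  f_x(x, y) = 2*x - y + 1, f_y(x, y) = -x + 4*y + 1.
  f_x(P) = 0, f_y(P) = -9 (gradient nonzero, so P is smooth).
Step 3: tangent line at P: 0·(x − -2) + -9·(y − -3) = 0.
Expanding: -9*y - 27 = 0.


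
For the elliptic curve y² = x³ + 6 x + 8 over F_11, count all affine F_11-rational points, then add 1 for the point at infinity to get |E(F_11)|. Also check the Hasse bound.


Affine points = {(1, 2), (1, 9), (3, 3), (3, 8), (5, 3), (5, 8), (10, 1), (10, 10)}; affine count = 8; |E(F_11)| = 9.

Discriminant check: Δ ∝ 4a³ + 27b² = 4·6³ + 27·8² = 4·216 + 27·64 ≡ 7 (mod 11). Nonzero ⇒ E is nonsingular.
For each x ∈ F_11, compute rhs = x³ + 6·x + 8 mod 11, then count y ∈ F_11 with y² ≡ rhs.
  x = 0: rhs = 8, matching y values: none (0 points).
  x = 1: rhs = 4, matching y values: 2, 9 (2 points).
  x = 2: rhs = 6, matching y values: none (0 points).
  x = 3: rhs = 9, matching y values: 3, 8 (2 points).
  x = 4: rhs = 8, matching y values: none (0 points).
  x = 5: rhs = 9, matching y values: 3, 8 (2 points).
  x = 6: rhs = 7, matching y values: none (0 points).
  x = 7: rhs = 8, matching y values: none (0 points).
  x = 8: rhs = 7, matching y values: none (0 points).
  x = 9: rhs = 10, matching y values: none (0 points).
  x = 10: rhs = 1, matching y values: 1, 10 (2 points).
Total affine count: 8.
Full point count |E(F_11)| = 8 + 1 = 9.
Hasse bound: |9 − (11+1)| = |-3| = 3 ≤ 2√11 ≈ 6.6332 ✓.


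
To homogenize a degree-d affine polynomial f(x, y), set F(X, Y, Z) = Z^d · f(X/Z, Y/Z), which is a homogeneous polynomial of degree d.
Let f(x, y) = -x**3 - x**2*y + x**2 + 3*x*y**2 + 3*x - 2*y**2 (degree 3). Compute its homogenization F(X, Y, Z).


F(X, Y, Z) = -X**3 - X**2*Y + X**2*Z + 3*X*Y**2 + 3*X*Z**2 - 2*Y**2*Z

deg(f) = 3.
Substitute x = X/Z, y = Y/Z into f, then multiply by Z^3.
  monomial -1·x^3·y^0 ↦ -1·X^3·Y^0·Z^0.
  monomial -1·x^2·y^1 ↦ -1·X^2·Y^1·Z^0.
  monomial 1·x^2·y^0 ↦ 1·X^2·Y^0·Z^1.
  monomial 3·x^1·y^2 ↦ 3·X^1·Y^2·Z^0.
  monomial 3·x^1·y^0 ↦ 3·X^1·Y^0·Z^2.
  monomial -2·x^0·y^2 ↦ -2·X^0·Y^2·Z^1.
Collecting: F(X, Y, Z) = -X**3 - X**2*Y + X**2*Z + 3*X*Y**2 + 3*X*Z**2 - 2*Y**2*Z.


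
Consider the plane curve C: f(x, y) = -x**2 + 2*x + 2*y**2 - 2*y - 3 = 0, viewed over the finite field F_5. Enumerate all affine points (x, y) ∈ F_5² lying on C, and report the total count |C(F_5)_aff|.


Affine F_5-points: {(1, 3)}; count = 1.

For each of the 25 pairs (x, y) ∈ F_5², evaluate f(x, y) mod 5. Record the zeros.
  x = 0: [0↦2, 1↦2, 2↦1, 3↦4, 4↦1]  zeros at y ∈ ∅
  x = 1: [0↦3, 1↦3, 2↦2, 3↦0, 4↦2]  zeros at y ∈ {3}
  x = 2: [0↦2, 1↦2, 2↦1, 3↦4, 4↦1]  zeros at y ∈ ∅
  x = 3: [0↦4, 1↦4, 2↦3, 3↦1, 4↦3]  zeros at y ∈ ∅
  x = 4: [0↦4, 1↦4, 2↦3, 3↦1, 4↦3]  zeros at y ∈ ∅
Collecting zeros: affine points = {(1, 3)}.
Total count |C(F_5)_aff| = 1.


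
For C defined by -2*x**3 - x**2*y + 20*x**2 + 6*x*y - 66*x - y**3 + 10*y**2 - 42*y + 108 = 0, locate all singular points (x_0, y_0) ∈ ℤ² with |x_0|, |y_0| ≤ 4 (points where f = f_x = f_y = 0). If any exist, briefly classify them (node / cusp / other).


Singular points: {(3, 3)}; classification: node.

Compute partial derivatives:
  f_x = -6*x**2 - 2*x*y + 40*x + 6*y - 66.
  f_y = -x**2 + 6*x - 3*y**2 + 20*y - 42.
Scan x_0 ∈ {−4, ..., 4}. For each x_0, f_y(x_0, y) is a polynomial in y; find its integer roots y ∈ {−4, ..., 4}, then test f_x and f at those candidates.
  x = -4: f_y(-4, y) = -3*y**2 + 20*y - 82; no integer root y with |y| ≤ 4.
  x = -3: f_y(-3, y) = -3*y**2 + 20*y - 69; no integer root y with |y| ≤ 4.
  x = -2: f_y(-2, y) = -3*y**2 + 20*y - 58; no integer root y with |y| ≤ 4.
  x = -1: f_y(-1, y) = -3*y**2 + 20*y - 49; no integer root y with |y| ≤ 4.
  x = 0: f_y(0, y) = -3*y**2 + 20*y - 42; no integer root y with |y| ≤ 4.
  x = 1: f_y(1, y) = -3*y**2 + 20*y - 37; no integer root y with |y| ≤ 4.
  x = 2: f_y(2, y) = -3*y**2 + 20*y - 34; no integer root y with |y| ≤ 4.
  x = 3: f_y(3, y) = -3*y**2 + 20*y - 33; vanishes at y ∈ {3}. (3, 3): f_x = 0, f = 0 — SINGULAR.
  x = 4: f_y(4, y) = -3*y**2 + 20*y - 34; no integer root y with |y| ≤ 4.
Only singular point on the grid: (3, 3).
Classify: substitute x = 3 + u, y = 3 + v and expand: f = -2*u**3 - u**2*v - u**2 - v**3 + v**2.
No constant or linear terms (consistent with a singular point). Quadratic part: -u**2 + v**2. Cubic part: -2*u**3 - u**2*v - v**3.
The quadratic part v**2 - u**2 = (v − u)(v + u) splits into two distinct linear factors, so there are two distinct tangent lines y − 3 = ±(x − 3) — this is a node (ordinary double point).
Classification: node.


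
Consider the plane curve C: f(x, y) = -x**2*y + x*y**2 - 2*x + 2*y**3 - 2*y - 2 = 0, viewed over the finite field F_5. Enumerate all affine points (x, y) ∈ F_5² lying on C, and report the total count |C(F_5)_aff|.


Affine F_5-points: {(0, 2), (1, 2), (1, 3), (2, 4), (3, 3), (4, 0), (4, 4)}; count = 7.

For each of the 25 pairs (x, y) ∈ F_5², evaluate f(x, y) mod 5. Record the zeros.
  x = 0: [0↦3, 1↦3, 2↦0, 3↦1, 4↦3]  zeros at y ∈ {2}
  x = 1: [0↦1, 1↦1, 2↦0, 3↦0, 4↦3]  zeros at y ∈ {2, 3}
  x = 2: [0↦4, 1↦2, 2↦1, 3↦3, 4↦0]  zeros at y ∈ {4}
  x = 3: [0↦2, 1↦1, 2↦3, 3↦0, 4↦4]  zeros at y ∈ {3}
  x = 4: [0↦0, 1↦3, 2↦1, 3↦1, 4↦0]  zeros at y ∈ {0, 4}
Collecting zeros: affine points = {(0, 2), (1, 2), (1, 3), (2, 4), (3, 3), (4, 0), (4, 4)}.
Total count |C(F_5)_aff| = 7.


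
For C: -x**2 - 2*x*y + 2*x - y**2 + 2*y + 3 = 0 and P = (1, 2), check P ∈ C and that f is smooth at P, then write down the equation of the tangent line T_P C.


Tangent line at P: -4*x - 4*y + 12 = 0.

Step 1: f(1, 2) = 0, so P lies on C.
Step 2: partial derivatives
  f_x(x, y) = -2*x - 2*y + 2, f_y(x, y) = -2*x - 2*y + 2.
  f_x(P) = -4, f_y(P) = -4 (gradient nonzero, so P is smooth).
Step 3: tangent line at P: -4·(x − 1) + -4·(y − 2) = 0.
Expanding: -4*x - 4*y + 12 = 0.


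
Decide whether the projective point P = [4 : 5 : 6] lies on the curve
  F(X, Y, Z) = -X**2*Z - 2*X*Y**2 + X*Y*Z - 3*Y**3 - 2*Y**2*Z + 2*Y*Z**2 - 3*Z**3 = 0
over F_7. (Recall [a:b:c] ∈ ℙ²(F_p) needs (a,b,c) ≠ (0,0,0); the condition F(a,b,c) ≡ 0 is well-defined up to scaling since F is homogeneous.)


F(4,5,6) ≡ 2 (mod 7); P is NOT on the curve.

Evaluate F(4, 5, 6) term-by-term (mod 7).
  -X**2*Z ↦ -1·16·1·6 = -96
  -2*X*Y**2 ↦ -2·4·25·1 = -200
  X*Y*Z ↦ 1·4·5·6 = 120
  -3*Y**3 ↦ -3·1·125·1 = -375
  -2*Y**2*Z ↦ -2·1·25·6 = -300
  2*Y*Z**2 ↦ 2·1·5·36 = 360
  -3*Z**3 ↦ -3·1·1·216 = -648
Sum: F(4, 5, 6) = (-96) + (-200) + (120) + (-375) + (-300) + (360) + (-648) = -1139.
Reducing mod 7: -1139 ≡ 2 (mod 7).
Since F(a, b, c) ≡ 2 ≠ 0 (mod 7), P does NOT lie on the curve.


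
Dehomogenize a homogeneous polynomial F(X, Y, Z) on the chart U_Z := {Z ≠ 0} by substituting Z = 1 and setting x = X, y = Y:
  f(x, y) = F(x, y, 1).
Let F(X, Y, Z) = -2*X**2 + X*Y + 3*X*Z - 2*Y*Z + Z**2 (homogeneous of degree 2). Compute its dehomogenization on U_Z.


f(x, y) = -2*x**2 + x*y + 3*x - 2*y + 1

On U_Z we set Z = 1. Each monomial c·X^i·Y^j·Z^k in F becomes c·x^i·y^j·1^k = c·x^i·y^j.
Substituting Z = 1: F(X, Y, 1) = -2*x**2 + x*y + 3*x - 2*y + 1.
Note: deg(f) ≤ deg(F) = 2; strict inequality happens when F is divisible by Z (lost terms).


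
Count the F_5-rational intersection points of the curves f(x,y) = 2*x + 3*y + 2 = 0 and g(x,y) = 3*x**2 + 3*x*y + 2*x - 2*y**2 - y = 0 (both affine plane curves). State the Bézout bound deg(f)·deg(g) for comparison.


Common zeros: ∅; count = 0; Bézout bound = 2.

deg(f) = 1, deg(g) = 2, so Bézout bound = 2.
Scan x ∈ F_5. For each x, list the y ∈ F_5 with f(x, y) ≡ 0 and those with g(x, y) ≡ 0 (mod 5); the common zeros in that column are the intersection.
  x = 0: f ≡ 0 at y ∈ {1}; g ≡ 0 at y ∈ {0, 2}; common: ∅.
  x = 1: f ≡ 0 at y ∈ {2}; g ≡ 0 at y ∈ {0, 1}; common: ∅.
  x = 2: f ≡ 0 at y ∈ {3}; g ≡ 0 at y ∈ ∅; common: ∅.
  x = 3: f ≡ 0 at y ∈ {4}; g ≡ 0 at y ∈ ∅; common: ∅.
  x = 4: f ≡ 0 at y ∈ {0}; g ≡ 0 at y ∈ {1, 2}; common: ∅.
Collecting: common zeros = ∅, so the count is 0.
Comparison with the Bézout bound: 0 ≤ 2 = deg(f)·deg(g), as expected for curves with no common component (the affine F_5-count falls short of the bound because intersections may lie at infinity, over extension fields, or carry multiplicity).
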